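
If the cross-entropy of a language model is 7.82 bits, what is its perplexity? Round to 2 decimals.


Perplexity formula: PP = 2^H
H = 7.82
PP = 2^7.82
Decompose: 2^7.82 = 2^7 * 2^0.82
2^7 = 128, 2^0.82 ~ 1.7654060
PP ~ 128 * 1.7654060 = 225.9719680
Rounded to 2 decimals: 225.97

225.97


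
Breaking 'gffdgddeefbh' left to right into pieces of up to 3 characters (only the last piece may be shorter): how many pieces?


'gffdgddeefbh' has 12 characters.
Chunking with max size 3:
  Chunk 1: 'gff' (positions 0-2)
  Chunk 2: 'dgd' (positions 3-5)
  Chunk 3: 'dee' (positions 6-8)
  Chunk 4: 'fbh' (positions 9-11)
Total chunks: ceil(12 / 3) = 4

4


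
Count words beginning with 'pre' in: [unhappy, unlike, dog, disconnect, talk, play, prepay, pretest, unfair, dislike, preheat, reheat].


Checking each word for prefix 'pre':
  'unhappy' -> no (count: 0)
  'unlike' -> no (count: 0)
  'dog' -> no (count: 0)
  'disconnect' -> no (count: 0)
  'talk' -> no (count: 0)
  'play' -> no (count: 0)
  'prepay' -> YES, starts with 'pre' (count: 1)
  'pretest' -> YES, starts with 'pre' (count: 2)
  'unfair' -> no (count: 2)
  'dislike' -> no (count: 2)
  'preheat' -> YES, starts with 'pre' (count: 3)
  'reheat' -> no (count: 3)
Total with prefix 'pre': 3

3


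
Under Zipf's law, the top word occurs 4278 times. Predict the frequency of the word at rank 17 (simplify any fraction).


Zipf's law: freq(rank) = f1 / rank
f1 = 4278, rank = 17
freq = 4278 / 17
GCD(4278, 17) = 1
Simplified: 4278/17

4278/17


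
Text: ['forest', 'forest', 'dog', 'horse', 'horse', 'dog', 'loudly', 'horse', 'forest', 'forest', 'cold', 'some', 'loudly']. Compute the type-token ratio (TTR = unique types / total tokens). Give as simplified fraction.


Tokens: 13
Unique types: ('cold', 'dog', 'forest', 'horse', 'loudly', 'some') = 6
TTR = 6/13
Already in lowest terms.

6/13


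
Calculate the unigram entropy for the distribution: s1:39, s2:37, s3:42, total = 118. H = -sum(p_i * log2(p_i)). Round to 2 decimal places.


Computing entropy H = -sum(p_i * log2(p_i)):
  s1: p = 39/118 = 0.3305, -p*log2(p) = 0.5279
  s2: p = 37/118 = 0.3136, -p*log2(p) = 0.5246
  s3: p = 42/118 = 0.3559, -p*log2(p) = 0.5305
H = sum of terms = 1.5830
Rounded to 2 decimals: 1.58

1.58


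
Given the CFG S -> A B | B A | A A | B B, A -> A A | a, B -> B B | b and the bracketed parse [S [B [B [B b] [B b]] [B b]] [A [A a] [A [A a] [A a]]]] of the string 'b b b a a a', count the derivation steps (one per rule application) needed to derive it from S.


Every bracketed nonterminal node [X ...] in the tree is produced by exactly one rule application.
Reading the tree off as a leftmost derivation:
  Step 1: S  =>  B A   (applied S -> B A)
  Step 2: B A  =>  B B A   (applied B -> B B)
  Step 3: B B A  =>  B B B A   (applied B -> B B)
  Step 4: B B B A  =>  b B B A   (applied B -> b)
  Step 5: b B B A  =>  b b B A   (applied B -> b)
  Step 6: b b B A  =>  b b b A   (applied B -> b)
  Step 7: b b b A  =>  b b b A A   (applied A -> A A)
  Step 8: b b b A A  =>  b b b a A   (applied A -> a)
  Step 9: b b b a A  =>  b b b a A A   (applied A -> A A)
  Step 10: b b b a A A  =>  b b b a a A   (applied A -> a)
  Step 11: b b b a a A  =>  b b b a a a   (applied A -> a)
Final yield: b b b a a a
Total rewrite steps: 11

11


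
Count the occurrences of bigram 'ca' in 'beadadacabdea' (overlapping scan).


Scanning 'beadadacabdea' for bigram 'ca':
  Position 0: 'be' -> no
  Position 1: 'ea' -> no
  Position 2: 'ad' -> no
  Position 3: 'da' -> no
  Position 4: 'ad' -> no
  Position 5: 'da' -> no
  Position 6: 'ac' -> no
  Position 7: 'ca' -> MATCH
  Position 8: 'ab' -> no
  Position 9: 'bd' -> no
  Position 10: 'de' -> no
  Position 11: 'ea' -> no
Total matches: 1

1


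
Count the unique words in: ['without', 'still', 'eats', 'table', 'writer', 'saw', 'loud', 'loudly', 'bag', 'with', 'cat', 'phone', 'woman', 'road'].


Listing all tokens and tracking unique types:
  Token 1: 'without' -> NEW (unique so far: 1)
  Token 2: 'still' -> NEW (unique so far: 2)
  Token 3: 'eats' -> NEW (unique so far: 3)
  Token 4: 'table' -> NEW (unique so far: 4)
  Token 5: 'writer' -> NEW (unique so far: 5)
  Token 6: 'saw' -> NEW (unique so far: 6)
  Token 7: 'loud' -> NEW (unique so far: 7)
  Token 8: 'loudly' -> NEW (unique so far: 8)
  Token 9: 'bag' -> NEW (unique so far: 9)
  Token 10: 'with' -> NEW (unique so far: 10)
  Token 11: 'cat' -> NEW (unique so far: 11)
  Token 12: 'phone' -> NEW (unique so far: 12)
  Token 13: 'woman' -> NEW (unique so far: 13)
  Token 14: 'road' -> NEW (unique so far: 14)
Unique types: ('bag', 'cat', 'eats', 'loud', 'loudly', 'phone', 'road', 'saw', 'still', 'table', 'with', 'without', 'woman', 'writer')
Vocabulary size: 14

14


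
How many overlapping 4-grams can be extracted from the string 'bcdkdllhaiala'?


String 'bcdkdllhaiala' has length L = 13.
Number of overlapping n-grams = L - n + 1
Substituting: 13 - 4 + 1 = 10

10


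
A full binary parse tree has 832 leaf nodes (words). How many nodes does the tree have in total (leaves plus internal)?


Leaf nodes (terminals): 832
Internal nodes = n - 1 = 832 - 1 = 831
Total = leaves + internal = 832 + 831 = 1663

1663


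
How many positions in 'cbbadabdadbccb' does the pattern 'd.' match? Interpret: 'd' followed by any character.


Pattern: d. means 'd' followed by any character.
Scanning 'cbbadabdadbccb' position-by-position:
  Pos 0: window 'cb' -> no
  Pos 1: window 'bb' -> no
  Pos 2: window 'ba' -> no
  Pos 3: window 'ad' -> no
  Pos 4: window 'da' -> MATCH
  Pos 5: window 'ab' -> no
  Pos 6: window 'bd' -> no
  Pos 7: window 'da' -> MATCH
  Pos 8: window 'ad' -> no
  Pos 9: window 'db' -> MATCH
  Pos 10: window 'bc' -> no
  Pos 11: window 'cc' -> no
  Pos 12: window 'cb' -> no
  Pos 13: window 'b' -> no
Total matches: 3

3


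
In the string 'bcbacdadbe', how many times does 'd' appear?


Scanning 'bcbacdadbe' for 'd':
  Position 5: 'd' -> MATCH (count: 1)
  Position 7: 'd' -> MATCH (count: 2)
Total occurrences of 'd': 2

2


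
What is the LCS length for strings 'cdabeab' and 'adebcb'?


DP table for LCS of 'cdabeab' and 'adebcb':
       a  d  e  b  c  b
    0  0  0  0  0  0  0
  c 0  0  0  0  0  1  1
  d 0  0  1  1  1  1  1
  a 0  1  1  1  1  1  1
  b 0  1  1  1  2  2  2
  e 0  1  1  2  2  2  2
  a 0  1  1  2  2  2  2
  b 0  1  1  2  3  3  3
LCS: 'dbb'
LCS length = 3

3


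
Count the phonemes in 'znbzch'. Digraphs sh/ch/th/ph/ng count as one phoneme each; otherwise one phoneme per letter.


Parsing 'znbzch' greedily, digraphs first:
  'z' -> consonant phoneme (phonemes so far: 1)
  'n' -> consonant phoneme (phonemes so far: 2)
  'b' -> consonant phoneme (phonemes so far: 3)
  'z' -> consonant phoneme (phonemes so far: 4)
  'ch' -> digraph (1 consonant phoneme) (phonemes so far: 5)
Total phonemes: 5

5


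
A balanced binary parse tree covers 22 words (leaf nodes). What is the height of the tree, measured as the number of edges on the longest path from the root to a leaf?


In a balanced binary tree with n leaves the deepest leaf is ceil(log2(n)) edges below the root.
log2(22) = 4.4594
ceil(4.4594) = 5
height (edges) = 5

5


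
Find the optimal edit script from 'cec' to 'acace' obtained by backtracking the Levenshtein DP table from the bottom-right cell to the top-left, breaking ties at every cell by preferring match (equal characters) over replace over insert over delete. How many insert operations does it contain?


Edit distance = 3. Backtracking from cell (3, 5) with preference match > replace > insert > delete,
then listing the resulting alignment 'cec' -> 'acace' left to right:
  Step 1: insert 'a' [insertion #1]
  Step 2: keep 'c'
  Step 3: replace e->a
  Step 4: keep 'c'
  Step 5: insert 'e' [insertion #2]
Total insertions: 2

2


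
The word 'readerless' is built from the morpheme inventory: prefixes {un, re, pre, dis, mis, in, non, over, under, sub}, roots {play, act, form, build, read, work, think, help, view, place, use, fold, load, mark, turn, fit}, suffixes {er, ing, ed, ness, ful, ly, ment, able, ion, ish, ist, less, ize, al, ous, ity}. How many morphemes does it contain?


Segmenting 'readerless' against the inventory:
  'read' -> root (morpheme 1)
  'er' -> suffix (morpheme 2)
  'less' -> suffix (morpheme 3)
Total morphemes: 3

3


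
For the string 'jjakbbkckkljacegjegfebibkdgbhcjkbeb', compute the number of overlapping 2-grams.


String 'jjakbbkckkljacegjegfebibkdgbhcjkbeb' has length L = 35.
Number of overlapping n-grams = L - n + 1
Substituting: 35 - 2 + 1 = 34

34


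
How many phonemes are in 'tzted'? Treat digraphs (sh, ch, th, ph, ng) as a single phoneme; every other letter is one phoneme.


Parsing 'tzted' greedily, digraphs first:
  't' -> consonant phoneme (phonemes so far: 1)
  'z' -> consonant phoneme (phonemes so far: 2)
  't' -> consonant phoneme (phonemes so far: 3)
  'e' -> vowel phoneme (phonemes so far: 4)
  'd' -> consonant phoneme (phonemes so far: 5)
Total phonemes: 5

5


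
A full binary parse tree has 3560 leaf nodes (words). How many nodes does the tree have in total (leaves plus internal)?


Leaf nodes (terminals): 3560
Internal nodes = n - 1 = 3560 - 1 = 3559
Total = leaves + internal = 3560 + 3559 = 7119

7119


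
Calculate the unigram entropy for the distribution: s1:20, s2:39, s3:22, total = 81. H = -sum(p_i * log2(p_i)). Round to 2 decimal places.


Computing entropy H = -sum(p_i * log2(p_i)):
  s1: p = 20/81 = 0.2469, -p*log2(p) = 0.4983
  s2: p = 39/81 = 0.4815, -p*log2(p) = 0.5077
  s3: p = 22/81 = 0.2716, -p*log2(p) = 0.5107
H = sum of terms = 1.5167
Rounded to 2 decimals: 1.52

1.52


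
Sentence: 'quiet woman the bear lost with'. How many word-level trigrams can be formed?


Word trigrams from [6] words:
  Trigram 1: (quiet woman the)
  Trigram 2: (woman the bear)
  Trigram 3: (the bear lost)
  Trigram 4: (bear lost with)
Total word trigrams: 6 - 2 = 4

4


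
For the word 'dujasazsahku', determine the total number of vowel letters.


Scanning each character of 'dujasazsahku':
  Position 1: 'd' -> consonant (running count: 0)
  Position 2: 'u' -> vowel (running count: 1)
  Position 3: 'j' -> consonant (running count: 1)
  Position 4: 'a' -> vowel (running count: 2)
  Position 5: 's' -> consonant (running count: 2)
  Position 6: 'a' -> vowel (running count: 3)
  Position 7: 'z' -> consonant (running count: 3)
  Position 8: 's' -> consonant (running count: 3)
  Position 9: 'a' -> vowel (running count: 4)
  Position 10: 'h' -> consonant (running count: 4)
  Position 11: 'k' -> consonant (running count: 4)
  Position 12: 'u' -> vowel (running count: 5)
Total vowels: 5

5


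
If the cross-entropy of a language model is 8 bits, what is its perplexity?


Perplexity formula: PP = 2^H
H = 8
PP = 2^8
Steps: 2^1 = 2, 2^2 = 4, 2^3 = 8, 2^4 = 16, 2^5 = 32, 2^6 = 64, 2^7 = 128, 2^8 = 256
PP = 256

256


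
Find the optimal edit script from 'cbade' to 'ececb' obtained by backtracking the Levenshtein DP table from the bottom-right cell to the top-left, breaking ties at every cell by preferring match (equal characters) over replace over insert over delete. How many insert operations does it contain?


Edit distance = 5. Backtracking from cell (5, 5) with preference match > replace > insert > delete,
then listing the resulting alignment 'cbade' -> 'ececb' left to right:
  Step 1: replace c->e
  Step 2: replace b->c
  Step 3: replace a->e
  Step 4: replace d->c
  Step 5: replace e->b
Total insertions: 0

0


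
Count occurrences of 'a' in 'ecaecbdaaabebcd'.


Scanning 'ecaecbdaaabebcd' for 'a':
  Position 2: 'a' -> MATCH (count: 1)
  Position 7: 'a' -> MATCH (count: 2)
  Position 8: 'a' -> MATCH (count: 3)
  Position 9: 'a' -> MATCH (count: 4)
Total occurrences of 'a': 4

4


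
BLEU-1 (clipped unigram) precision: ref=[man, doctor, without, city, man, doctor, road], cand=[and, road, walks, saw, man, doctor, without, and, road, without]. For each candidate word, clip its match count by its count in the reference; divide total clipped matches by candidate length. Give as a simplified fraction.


Reference word counts: {'city': 1, 'doctor': 2, 'man': 2, 'road': 1, 'without': 1}
Checking each candidate word (with clipping):
  'and' -> not in reference -> no match (matches: 0)
  'road' -> in reference (ref count 1, used 1/1) -> match (matches: 1)
  'walks' -> not in reference -> no match (matches: 1)
  'saw' -> not in reference -> no match (matches: 1)
  'man' -> in reference (ref count 2, used 1/2) -> match (matches: 2)
  'doctor' -> in reference (ref count 2, used 1/2) -> match (matches: 3)
  'without' -> in reference (ref count 1, used 1/1) -> match (matches: 4)
  'and' -> not in reference -> no match (matches: 4)
  'road' -> ref count 1 already used up (1/1) -> clipped, no match (matches: 4)
  'without' -> ref count 1 already used up (1/1) -> clipped, no match (matches: 4)
Clipped matches: 4, Candidate length: 10
Precision = 4/10 = 2/5

2/5


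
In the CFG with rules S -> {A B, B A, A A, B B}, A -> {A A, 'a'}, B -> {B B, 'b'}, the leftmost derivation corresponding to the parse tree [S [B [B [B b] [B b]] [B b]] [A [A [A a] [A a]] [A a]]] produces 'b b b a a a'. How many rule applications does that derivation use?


Every bracketed nonterminal node [X ...] in the tree is produced by exactly one rule application.
Reading the tree off as a leftmost derivation:
  Step 1: S  =>  B A   (applied S -> B A)
  Step 2: B A  =>  B B A   (applied B -> B B)
  Step 3: B B A  =>  B B B A   (applied B -> B B)
  Step 4: B B B A  =>  b B B A   (applied B -> b)
  Step 5: b B B A  =>  b b B A   (applied B -> b)
  Step 6: b b B A  =>  b b b A   (applied B -> b)
  Step 7: b b b A  =>  b b b A A   (applied A -> A A)
  Step 8: b b b A A  =>  b b b A A A   (applied A -> A A)
  Step 9: b b b A A A  =>  b b b a A A   (applied A -> a)
  Step 10: b b b a A A  =>  b b b a a A   (applied A -> a)
  Step 11: b b b a a A  =>  b b b a a a   (applied A -> a)
Final yield: b b b a a a
Total rewrite steps: 11

11


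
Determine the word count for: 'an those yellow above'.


Counting words by splitting on spaces:
  Word 1: 'an'
  Word 2: 'those'
  Word 3: 'yellow'
  Word 4: 'above'
Total words: 4

4


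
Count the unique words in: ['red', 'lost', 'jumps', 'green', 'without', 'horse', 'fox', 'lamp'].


Listing all tokens and tracking unique types:
  Token 1: 'red' -> NEW (unique so far: 1)
  Token 2: 'lost' -> NEW (unique so far: 2)
  Token 3: 'jumps' -> NEW (unique so far: 3)
  Token 4: 'green' -> NEW (unique so far: 4)
  Token 5: 'without' -> NEW (unique so far: 5)
  Token 6: 'horse' -> NEW (unique so far: 6)
  Token 7: 'fox' -> NEW (unique so far: 7)
  Token 8: 'lamp' -> NEW (unique so far: 8)
Unique types: ('fox', 'green', 'horse', 'jumps', 'lamp', 'lost', 'red', 'without')
Vocabulary size: 8

8


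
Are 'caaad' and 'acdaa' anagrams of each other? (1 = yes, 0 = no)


Sort characters of 'caaad': 'aaacd'
Sort characters of 'acdaa': 'aaacd'
Sorted forms match -> they ARE anagrams
Result: 1

1


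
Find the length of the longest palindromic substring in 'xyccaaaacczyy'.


Scanning 'xyccaaaacczyy' for palindromic substrings.
Substring at positions 2-9: 'ccaaaacc'.
Check: reverse('ccaaaacc') = 'ccaaaacc' -> palindrome confirmed.
Neighbouring characters ('y' / 'z') break symmetry, so it cannot extend further.
No longer palindromic substring exists; longest length = 8

8


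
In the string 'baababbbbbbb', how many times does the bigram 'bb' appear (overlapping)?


Scanning 'baababbbbbbb' for bigram 'bb':
  Position 0: 'ba' -> no
  Position 1: 'aa' -> no
  Position 2: 'ab' -> no
  Position 3: 'ba' -> no
  Position 4: 'ab' -> no
  Position 5: 'bb' -> MATCH
  Position 6: 'bb' -> MATCH
  Position 7: 'bb' -> MATCH
  Position 8: 'bb' -> MATCH
  Position 9: 'bb' -> MATCH
  Position 10: 'bb' -> MATCH
Total matches: 6

6


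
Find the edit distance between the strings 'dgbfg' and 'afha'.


Building DP table for s1='dgbfg' (len 5) and s2='afha' (len 4):
       a  f  h  a
    0  1  2  3  4
  d 1  1  2  3  4
  g 2  2  2  3  4
  b 3  3  3  3  4
  f 4  4  3  4  4
  g 5  5  4  4  5
Edit distance = dp[5][4] = 5

5


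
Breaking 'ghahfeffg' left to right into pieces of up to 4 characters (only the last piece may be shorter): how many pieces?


'ghahfeffg' has 9 characters.
Chunking with max size 4:
  Chunk 1: 'ghah' (positions 0-3)
  Chunk 2: 'feff' (positions 4-7)
  Chunk 3: 'g' (positions 8-8)
Total chunks: ceil(9 / 4) = 3

3


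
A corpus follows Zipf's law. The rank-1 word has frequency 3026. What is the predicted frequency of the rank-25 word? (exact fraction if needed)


Zipf's law: freq(rank) = f1 / rank
f1 = 3026, rank = 25
freq = 3026 / 25
GCD(3026, 25) = 1
Simplified: 3026/25

3026/25


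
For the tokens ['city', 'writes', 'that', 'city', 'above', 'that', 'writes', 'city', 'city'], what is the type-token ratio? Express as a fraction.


Tokens: 9
Unique types: ('above', 'city', 'that', 'writes') = 4
TTR = 4/9
Already in lowest terms.

4/9


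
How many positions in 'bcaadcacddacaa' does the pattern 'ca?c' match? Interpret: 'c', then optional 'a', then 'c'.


Pattern: ca?c means 'c', then optional 'a', then 'c'.
Scanning 'bcaadcacddacaa' position-by-position:
  Pos 0: window 'bca' -> no
  Pos 1: window 'caa' -> no
  Pos 2: window 'aad' -> no
  Pos 3: window 'adc' -> no
  Pos 4: window 'dca' -> no
  Pos 5: window 'cac' -> MATCH
  Pos 6: window 'acd' -> no
  Pos 7: window 'cdd' -> no
  Pos 8: window 'dda' -> no
  Pos 9: window 'dac' -> no
  Pos 10: window 'aca' -> no
  Pos 11: window 'caa' -> no
  Pos 12: window 'aa' -> no
  Pos 13: window 'a' -> no
Total matches: 1

1


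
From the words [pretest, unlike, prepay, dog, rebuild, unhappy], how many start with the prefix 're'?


Checking each word for prefix 're':
  'pretest' -> no (count: 0)
  'unlike' -> no (count: 0)
  'prepay' -> no (count: 0)
  'dog' -> no (count: 0)
  'rebuild' -> YES, starts with 're' (count: 1)
  'unhappy' -> no (count: 1)
Total with prefix 're': 1

1


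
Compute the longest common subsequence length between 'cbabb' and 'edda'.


DP table for LCS of 'cbabb' and 'edda':
       e  d  d  a
    0  0  0  0  0
  c 0  0  0  0  0
  b 0  0  0  0  0
  a 0  0  0  0  1
  b 0  0  0  0  1
  b 0  0  0  0  1
LCS: 'a'
LCS length = 1

1


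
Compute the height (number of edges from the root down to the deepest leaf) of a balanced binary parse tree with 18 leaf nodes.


In a balanced binary tree with n leaves the deepest leaf is ceil(log2(n)) edges below the root.
log2(18) = 4.1699
ceil(4.1699) = 5
height (edges) = 5

5


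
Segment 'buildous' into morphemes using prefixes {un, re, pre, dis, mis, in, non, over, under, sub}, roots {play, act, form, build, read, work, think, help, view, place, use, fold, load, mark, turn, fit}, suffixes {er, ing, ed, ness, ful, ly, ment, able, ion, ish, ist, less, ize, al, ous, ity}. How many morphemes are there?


Segmenting 'buildous' against the inventory:
  'build' -> root (morpheme 1)
  'ous' -> suffix (morpheme 2)
Total morphemes: 2

2


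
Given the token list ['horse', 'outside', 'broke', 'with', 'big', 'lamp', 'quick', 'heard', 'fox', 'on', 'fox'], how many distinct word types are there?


Listing all tokens and tracking unique types:
  Token 1: 'horse' -> NEW (unique so far: 1)
  Token 2: 'outside' -> NEW (unique so far: 2)
  Token 3: 'broke' -> NEW (unique so far: 3)
  Token 4: 'with' -> NEW (unique so far: 4)
  Token 5: 'big' -> NEW (unique so far: 5)
  Token 6: 'lamp' -> NEW (unique so far: 6)
  Token 7: 'quick' -> NEW (unique so far: 7)
  Token 8: 'heard' -> NEW (unique so far: 8)
  Token 9: 'fox' -> NEW (unique so far: 9)
  Token 10: 'on' -> NEW (unique so far: 10)
  Token 11: 'fox' -> duplicate (unique so far: 10)
Unique types: ('big', 'broke', 'fox', 'heard', 'horse', 'lamp', 'on', 'outside', 'quick', 'with')
Vocabulary size: 10

10


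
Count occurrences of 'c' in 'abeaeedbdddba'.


Scanning 'abeaeedbdddba' for 'c':
  No matches found.
Total occurrences of 'c': 0

0


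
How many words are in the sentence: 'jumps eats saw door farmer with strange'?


Counting words by splitting on spaces:
  Word 1: 'jumps'
  Word 2: 'eats'
  Word 3: 'saw'
  Word 4: 'door'
  Word 5: 'farmer'
  Word 6: 'with'
  Word 7: 'strange'
Total words: 7

7


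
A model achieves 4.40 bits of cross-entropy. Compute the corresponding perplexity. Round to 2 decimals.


Perplexity formula: PP = 2^H
H = 4.40
PP = 2^4.40
Decompose: 2^4.40 = 2^4 * 2^0.40
2^4 = 16, 2^0.40 ~ 1.3195079
PP ~ 16 * 1.3195079 = 21.1121264
Rounded to 2 decimals: 21.11

21.11


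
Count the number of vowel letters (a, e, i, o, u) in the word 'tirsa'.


Scanning each character of 'tirsa':
  Position 1: 't' -> consonant (running count: 0)
  Position 2: 'i' -> vowel (running count: 1)
  Position 3: 'r' -> consonant (running count: 1)
  Position 4: 's' -> consonant (running count: 1)
  Position 5: 'a' -> vowel (running count: 2)
Total vowels: 2

2


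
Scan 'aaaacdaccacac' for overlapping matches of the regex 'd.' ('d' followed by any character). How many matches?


Pattern: d. means 'd' followed by any character.
Scanning 'aaaacdaccacac' position-by-position:
  Pos 0: window 'aa' -> no
  Pos 1: window 'aa' -> no
  Pos 2: window 'aa' -> no
  Pos 3: window 'ac' -> no
  Pos 4: window 'cd' -> no
  Pos 5: window 'da' -> MATCH
  Pos 6: window 'ac' -> no
  Pos 7: window 'cc' -> no
  Pos 8: window 'ca' -> no
  Pos 9: window 'ac' -> no
  Pos 10: window 'ca' -> no
  Pos 11: window 'ac' -> no
  Pos 12: window 'c' -> no
Total matches: 1

1


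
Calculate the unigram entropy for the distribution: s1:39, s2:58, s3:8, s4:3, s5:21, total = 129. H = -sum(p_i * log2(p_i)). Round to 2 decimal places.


Computing entropy H = -sum(p_i * log2(p_i)):
  s1: p = 39/129 = 0.3023, -p*log2(p) = 0.5218
  s2: p = 58/129 = 0.4496, -p*log2(p) = 0.5185
  s3: p = 8/129 = 0.0620, -p*log2(p) = 0.2488
  s4: p = 3/129 = 0.0233, -p*log2(p) = 0.1262
  s5: p = 21/129 = 0.1628, -p*log2(p) = 0.4263
H = sum of terms = 1.8416
Rounded to 2 decimals: 1.84

1.84


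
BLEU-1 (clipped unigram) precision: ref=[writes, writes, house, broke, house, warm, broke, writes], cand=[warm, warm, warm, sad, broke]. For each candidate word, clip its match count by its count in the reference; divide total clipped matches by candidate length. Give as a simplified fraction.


Reference word counts: {'broke': 2, 'house': 2, 'warm': 1, 'writes': 3}
Checking each candidate word (with clipping):
  'warm' -> in reference (ref count 1, used 1/1) -> match (matches: 1)
  'warm' -> ref count 1 already used up (1/1) -> clipped, no match (matches: 1)
  'warm' -> ref count 1 already used up (1/1) -> clipped, no match (matches: 1)
  'sad' -> not in reference -> no match (matches: 1)
  'broke' -> in reference (ref count 2, used 1/2) -> match (matches: 2)
Clipped matches: 2, Candidate length: 5
Precision = 2/5

2/5


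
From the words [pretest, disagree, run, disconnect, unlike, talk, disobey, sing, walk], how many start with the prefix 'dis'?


Checking each word for prefix 'dis':
  'pretest' -> no (count: 0)
  'disagree' -> YES, starts with 'dis' (count: 1)
  'run' -> no (count: 1)
  'disconnect' -> YES, starts with 'dis' (count: 2)
  'unlike' -> no (count: 2)
  'talk' -> no (count: 2)
  'disobey' -> YES, starts with 'dis' (count: 3)
  'sing' -> no (count: 3)
  'walk' -> no (count: 3)
Total with prefix 'dis': 3

3


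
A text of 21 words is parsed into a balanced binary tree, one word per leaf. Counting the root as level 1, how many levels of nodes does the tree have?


In a balanced binary tree with n leaves the deepest leaf is ceil(log2(n)) edges below the root,
so counting node levels inclusive of root and leaves gives ceil(log2(n)) + 1 levels.
log2(21) = 4.3923
ceil(4.3923) = 5
levels = 5 + 1 = 6

6


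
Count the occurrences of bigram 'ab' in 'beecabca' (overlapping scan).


Scanning 'beecabca' for bigram 'ab':
  Position 0: 'be' -> no
  Position 1: 'ee' -> no
  Position 2: 'ec' -> no
  Position 3: 'ca' -> no
  Position 4: 'ab' -> MATCH
  Position 5: 'bc' -> no
  Position 6: 'ca' -> no
Total matches: 1

1


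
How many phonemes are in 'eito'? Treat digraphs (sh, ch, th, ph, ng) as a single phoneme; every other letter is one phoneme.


Parsing 'eito' greedily, digraphs first:
  'e' -> vowel phoneme (phonemes so far: 1)
  'i' -> vowel phoneme (phonemes so far: 2)
  't' -> consonant phoneme (phonemes so far: 3)
  'o' -> vowel phoneme (phonemes so far: 4)
Total phonemes: 4

4


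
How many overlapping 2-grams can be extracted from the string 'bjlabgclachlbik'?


String 'bjlabgclachlbik' has length L = 15.
Number of overlapping n-grams = L - n + 1
Substituting: 15 - 2 + 1 = 14

14


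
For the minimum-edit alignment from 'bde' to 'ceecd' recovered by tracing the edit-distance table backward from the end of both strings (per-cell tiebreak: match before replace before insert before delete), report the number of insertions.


Edit distance = 4. Backtracking from cell (3, 5) with preference match > replace > insert > delete,
then listing the resulting alignment 'bde' -> 'ceecd' left to right:
  Step 1: replace b->c
  Step 2: replace d->e
  Step 3: keep 'e'
  Step 4: insert 'c' [insertion #1]
  Step 5: insert 'd' [insertion #2]
Total insertions: 2

2


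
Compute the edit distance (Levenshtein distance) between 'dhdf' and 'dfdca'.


Building DP table for s1='dhdf' (len 4) and s2='dfdca' (len 5):
       d  f  d  c  a
    0  1  2  3  4  5
  d 1  0  1  2  3  4
  h 2  1  1  2  3  4
  d 3  2  2  1  2  3
  f 4  3  2  2  2  3
Edit distance = dp[4][5] = 3

3


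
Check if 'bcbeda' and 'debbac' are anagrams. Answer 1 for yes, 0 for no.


Sort characters of 'bcbeda': 'abbcde'
Sort characters of 'debbac': 'abbcde'
Sorted forms match -> they ARE anagrams
Result: 1

1


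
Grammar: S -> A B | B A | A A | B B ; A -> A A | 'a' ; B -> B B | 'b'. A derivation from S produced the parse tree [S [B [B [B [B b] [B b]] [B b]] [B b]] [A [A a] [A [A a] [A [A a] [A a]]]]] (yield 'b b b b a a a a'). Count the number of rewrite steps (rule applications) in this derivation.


Every bracketed nonterminal node [X ...] in the tree is produced by exactly one rule application.
Reading the tree off as a leftmost derivation:
  Step 1: S  =>  B A   (applied S -> B A)
  Step 2: B A  =>  B B A   (applied B -> B B)
  Step 3: B B A  =>  B B B A   (applied B -> B B)
  Step 4: B B B A  =>  B B B B A   (applied B -> B B)
  Step 5: B B B B A  =>  b B B B A   (applied B -> b)
  Step 6: b B B B A  =>  b b B B A   (applied B -> b)
  Step 7: b b B B A  =>  b b b B A   (applied B -> b)
  Step 8: b b b B A  =>  b b b b A   (applied B -> b)
  Step 9: b b b b A  =>  b b b b A A   (applied A -> A A)
  Step 10: b b b b A A  =>  b b b b a A   (applied A -> a)
  Step 11: b b b b a A  =>  b b b b a A A   (applied A -> A A)
  Step 12: b b b b a A A  =>  b b b b a a A   (applied A -> a)
  Step 13: b b b b a a A  =>  b b b b a a A A   (applied A -> A A)
  Step 14: b b b b a a A A  =>  b b b b a a a A   (applied A -> a)
  Step 15: b b b b a a a A  =>  b b b b a a a a   (applied A -> a)
Final yield: b b b b a a a a
Total rewrite steps: 15

15


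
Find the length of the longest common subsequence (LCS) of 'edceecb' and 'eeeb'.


DP table for LCS of 'edceecb' and 'eeeb':
       e  e  e  b
    0  0  0  0  0
  e 0  1  1  1  1
  d 0  1  1  1  1
  c 0  1  1  1  1
  e 0  1  2  2  2
  e 0  1  2  3  3
  c 0  1  2  3  3
  b 0  1  2  3  4
LCS: 'eeeb'
LCS length = 4

4


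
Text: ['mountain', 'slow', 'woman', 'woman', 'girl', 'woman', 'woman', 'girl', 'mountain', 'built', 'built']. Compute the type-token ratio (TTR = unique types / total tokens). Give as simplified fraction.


Tokens: 11
Unique types: ('built', 'girl', 'mountain', 'slow', 'woman') = 5
TTR = 5/11
Already in lowest terms.

5/11


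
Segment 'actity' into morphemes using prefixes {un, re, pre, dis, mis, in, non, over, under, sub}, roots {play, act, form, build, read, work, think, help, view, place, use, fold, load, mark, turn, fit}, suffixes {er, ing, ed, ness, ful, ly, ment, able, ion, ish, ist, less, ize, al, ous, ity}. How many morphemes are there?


Segmenting 'actity' against the inventory:
  'act' -> root (morpheme 1)
  'ity' -> suffix (morpheme 2)
Total morphemes: 2

2


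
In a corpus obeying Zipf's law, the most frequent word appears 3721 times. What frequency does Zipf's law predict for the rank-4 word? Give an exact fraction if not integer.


Zipf's law: freq(rank) = f1 / rank
f1 = 3721, rank = 4
freq = 3721 / 4
GCD(3721, 4) = 1
Simplified: 3721/4

3721/4


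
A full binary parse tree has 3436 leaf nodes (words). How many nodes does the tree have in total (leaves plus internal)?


Leaf nodes (terminals): 3436
Internal nodes = n - 1 = 3436 - 1 = 3435
Total = leaves + internal = 3436 + 3435 = 6871

6871


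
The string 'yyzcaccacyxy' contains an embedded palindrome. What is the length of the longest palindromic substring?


Scanning 'yyzcaccacyxy' for palindromic substrings.
Substring at positions 3-8: 'caccac'.
Check: reverse('caccac') = 'caccac' -> palindrome confirmed.
Neighbouring characters ('z' / 'y') break symmetry, so it cannot extend further.
No longer palindromic substring exists; longest length = 6

6


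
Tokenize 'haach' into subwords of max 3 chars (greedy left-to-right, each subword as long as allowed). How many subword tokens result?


'haach' has 5 characters.
Chunking with max size 3:
  Chunk 1: 'haa' (positions 0-2)
  Chunk 2: 'ch' (positions 3-4)
Total chunks: ceil(5 / 3) = 2

2


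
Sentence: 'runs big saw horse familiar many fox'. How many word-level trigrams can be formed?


Word trigrams from [7] words:
  Trigram 1: (runs big saw)
  Trigram 2: (big saw horse)
  Trigram 3: (saw horse familiar)
  Trigram 4: (horse familiar many)
  Trigram 5: (familiar many fox)
Total word trigrams: 7 - 2 = 5

5


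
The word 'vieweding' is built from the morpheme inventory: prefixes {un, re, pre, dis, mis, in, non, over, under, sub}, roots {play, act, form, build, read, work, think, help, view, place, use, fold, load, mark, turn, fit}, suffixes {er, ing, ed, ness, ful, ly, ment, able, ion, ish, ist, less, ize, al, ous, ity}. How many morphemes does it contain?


Segmenting 'vieweding' against the inventory:
  'view' -> root (morpheme 1)
  'ed' -> suffix (morpheme 2)
  'ing' -> suffix (morpheme 3)
Total morphemes: 3

3


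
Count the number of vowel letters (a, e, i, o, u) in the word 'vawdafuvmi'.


Scanning each character of 'vawdafuvmi':
  Position 1: 'v' -> consonant (running count: 0)
  Position 2: 'a' -> vowel (running count: 1)
  Position 3: 'w' -> consonant (running count: 1)
  Position 4: 'd' -> consonant (running count: 1)
  Position 5: 'a' -> vowel (running count: 2)
  Position 6: 'f' -> consonant (running count: 2)
  Position 7: 'u' -> vowel (running count: 3)
  Position 8: 'v' -> consonant (running count: 3)
  Position 9: 'm' -> consonant (running count: 3)
  Position 10: 'i' -> vowel (running count: 4)
Total vowels: 4

4


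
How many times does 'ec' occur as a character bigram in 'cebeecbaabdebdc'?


Scanning 'cebeecbaabdebdc' for bigram 'ec':
  Position 0: 'ce' -> no
  Position 1: 'eb' -> no
  Position 2: 'be' -> no
  Position 3: 'ee' -> no
  Position 4: 'ec' -> MATCH
  Position 5: 'cb' -> no
  Position 6: 'ba' -> no
  Position 7: 'aa' -> no
  Position 8: 'ab' -> no
  Position 9: 'bd' -> no
  Position 10: 'de' -> no
  Position 11: 'eb' -> no
  Position 12: 'bd' -> no
  Position 13: 'dc' -> no
Total matches: 1

1


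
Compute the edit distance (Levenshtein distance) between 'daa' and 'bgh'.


Building DP table for s1='daa' (len 3) and s2='bgh' (len 3):
       b  g  h
    0  1  2  3
  d 1  1  2  3
  a 2  2  2  3
  a 3  3  3  3
Edit distance = dp[3][3] = 3

3


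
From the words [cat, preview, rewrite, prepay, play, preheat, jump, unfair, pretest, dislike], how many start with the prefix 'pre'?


Checking each word for prefix 'pre':
  'cat' -> no (count: 0)
  'preview' -> YES, starts with 'pre' (count: 1)
  'rewrite' -> no (count: 1)
  'prepay' -> YES, starts with 'pre' (count: 2)
  'play' -> no (count: 2)
  'preheat' -> YES, starts with 'pre' (count: 3)
  'jump' -> no (count: 3)
  'unfair' -> no (count: 3)
  'pretest' -> YES, starts with 'pre' (count: 4)
  'dislike' -> no (count: 4)
Total with prefix 'pre': 4

4


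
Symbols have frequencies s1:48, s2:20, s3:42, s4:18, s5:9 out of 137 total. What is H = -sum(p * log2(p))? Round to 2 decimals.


Computing entropy H = -sum(p_i * log2(p_i)):
  s1: p = 48/137 = 0.3504, -p*log2(p) = 0.5301
  s2: p = 20/137 = 0.1460, -p*log2(p) = 0.4053
  s3: p = 42/137 = 0.3066, -p*log2(p) = 0.5229
  s4: p = 18/137 = 0.1314, -p*log2(p) = 0.3847
  s5: p = 9/137 = 0.0657, -p*log2(p) = 0.2581
H = sum of terms = 2.1011
Rounded to 2 decimals: 2.10

2.10


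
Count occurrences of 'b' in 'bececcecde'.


Scanning 'bececcecde' for 'b':
  Position 0: 'b' -> MATCH (count: 1)
Total occurrences of 'b': 1

1


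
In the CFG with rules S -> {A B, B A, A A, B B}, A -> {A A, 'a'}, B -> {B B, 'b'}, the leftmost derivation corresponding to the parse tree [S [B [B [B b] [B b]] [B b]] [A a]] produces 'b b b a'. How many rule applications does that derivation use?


Every bracketed nonterminal node [X ...] in the tree is produced by exactly one rule application.
Reading the tree off as a leftmost derivation:
  Step 1: S  =>  B A   (applied S -> B A)
  Step 2: B A  =>  B B A   (applied B -> B B)
  Step 3: B B A  =>  B B B A   (applied B -> B B)
  Step 4: B B B A  =>  b B B A   (applied B -> b)
  Step 5: b B B A  =>  b b B A   (applied B -> b)
  Step 6: b b B A  =>  b b b A   (applied B -> b)
  Step 7: b b b A  =>  b b b a   (applied A -> a)
Final yield: b b b a
Total rewrite steps: 7

7


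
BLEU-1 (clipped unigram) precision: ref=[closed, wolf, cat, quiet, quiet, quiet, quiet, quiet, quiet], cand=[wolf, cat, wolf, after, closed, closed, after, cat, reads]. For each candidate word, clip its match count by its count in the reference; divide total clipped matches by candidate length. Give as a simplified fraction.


Reference word counts: {'cat': 1, 'closed': 1, 'quiet': 6, 'wolf': 1}
Checking each candidate word (with clipping):
  'wolf' -> in reference (ref count 1, used 1/1) -> match (matches: 1)
  'cat' -> in reference (ref count 1, used 1/1) -> match (matches: 2)
  'wolf' -> ref count 1 already used up (1/1) -> clipped, no match (matches: 2)
  'after' -> not in reference -> no match (matches: 2)
  'closed' -> in reference (ref count 1, used 1/1) -> match (matches: 3)
  'closed' -> ref count 1 already used up (1/1) -> clipped, no match (matches: 3)
  'after' -> not in reference -> no match (matches: 3)
  'cat' -> ref count 1 already used up (1/1) -> clipped, no match (matches: 3)
  'reads' -> not in reference -> no match (matches: 3)
Clipped matches: 3, Candidate length: 9
Precision = 3/9 = 1/3

1/3


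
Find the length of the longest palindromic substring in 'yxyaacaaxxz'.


Scanning 'yxyaacaaxxz' for palindromic substrings.
Substring at positions 3-7: 'aacaa'.
Check: reverse('aacaa') = 'aacaa' -> palindrome confirmed.
Neighbouring characters ('y' / 'x') break symmetry, so it cannot extend further.
No longer palindromic substring exists; longest length = 5

5


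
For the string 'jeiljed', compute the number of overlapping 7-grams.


String 'jeiljed' has length L = 7.
Number of overlapping n-grams = L - n + 1
Substituting: 7 - 7 + 1 = 1

1


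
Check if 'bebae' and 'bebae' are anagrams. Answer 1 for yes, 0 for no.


Sort characters of 'bebae': 'abbee'
Sort characters of 'bebae': 'abbee'
Sorted forms match -> they ARE anagrams
Result: 1

1


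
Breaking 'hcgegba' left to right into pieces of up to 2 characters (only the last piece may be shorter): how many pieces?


'hcgegba' has 7 characters.
Chunking with max size 2:
  Chunk 1: 'hc' (positions 0-1)
  Chunk 2: 'ge' (positions 2-3)
  Chunk 3: 'gb' (positions 4-5)
  Chunk 4: 'a' (positions 6-6)
Total chunks: ceil(7 / 2) = 4

4


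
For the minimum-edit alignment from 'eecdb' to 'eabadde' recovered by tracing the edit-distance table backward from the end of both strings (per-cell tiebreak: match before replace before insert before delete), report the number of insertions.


Edit distance = 5. Backtracking from cell (5, 7) with preference match > replace > insert > delete,
then listing the resulting alignment 'eecdb' -> 'eabadde' left to right:
  Step 1: keep 'e'
  Step 2: insert 'a' [insertion #1]
  Step 3: insert 'b' [insertion #2]
  Step 4: replace e->a
  Step 5: replace c->d
  Step 6: keep 'd'
  Step 7: replace b->e
Total insertions: 2

2


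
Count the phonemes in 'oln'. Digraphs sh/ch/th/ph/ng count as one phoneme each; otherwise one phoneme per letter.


Parsing 'oln' greedily, digraphs first:
  'o' -> vowel phoneme (phonemes so far: 1)
  'l' -> consonant phoneme (phonemes so far: 2)
  'n' -> consonant phoneme (phonemes so far: 3)
Total phonemes: 3

3


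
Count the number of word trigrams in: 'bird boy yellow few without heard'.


Word trigrams from [6] words:
  Trigram 1: (bird boy yellow)
  Trigram 2: (boy yellow few)
  Trigram 3: (yellow few without)
  Trigram 4: (few without heard)
Total word trigrams: 6 - 2 = 4

4


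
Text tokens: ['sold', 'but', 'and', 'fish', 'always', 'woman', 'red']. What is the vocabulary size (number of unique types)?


Listing all tokens and tracking unique types:
  Token 1: 'sold' -> NEW (unique so far: 1)
  Token 2: 'but' -> NEW (unique so far: 2)
  Token 3: 'and' -> NEW (unique so far: 3)
  Token 4: 'fish' -> NEW (unique so far: 4)
  Token 5: 'always' -> NEW (unique so far: 5)
  Token 6: 'woman' -> NEW (unique so far: 6)
  Token 7: 'red' -> NEW (unique so far: 7)
Unique types: ('always', 'and', 'but', 'fish', 'red', 'sold', 'woman')
Vocabulary size: 7

7


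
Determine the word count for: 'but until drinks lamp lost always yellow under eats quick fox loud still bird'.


Counting words by splitting on spaces:
  Word 1: 'but'
  Word 2: 'until'
  Word 3: 'drinks'
  Word 4: 'lamp'
  Word 5: 'lost'
  Word 6: 'always'
  Word 7: 'yellow'
  Word 8: 'under'
  Word 9: 'eats'
  Word 10: 'quick'
  Word 11: 'fox'
  Word 12: 'loud'
  Word 13: 'still'
  Word 14: 'bird'
Total words: 14

14


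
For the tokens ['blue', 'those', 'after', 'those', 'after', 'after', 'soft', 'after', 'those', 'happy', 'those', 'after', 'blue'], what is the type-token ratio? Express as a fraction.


Tokens: 13
Unique types: ('after', 'blue', 'happy', 'soft', 'those') = 5
TTR = 5/13
Already in lowest terms.

5/13


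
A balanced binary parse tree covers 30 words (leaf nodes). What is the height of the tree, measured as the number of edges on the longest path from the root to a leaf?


In a balanced binary tree with n leaves the deepest leaf is ceil(log2(n)) edges below the root.
log2(30) = 4.9069
ceil(4.9069) = 5
height (edges) = 5

5


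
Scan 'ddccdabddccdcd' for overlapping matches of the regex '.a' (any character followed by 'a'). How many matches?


Pattern: .a means any character followed by 'a'.
Scanning 'ddccdabddccdcd' position-by-position:
  Pos 0: window 'dd' -> no
  Pos 1: window 'dc' -> no
  Pos 2: window 'cc' -> no
  Pos 3: window 'cd' -> no
  Pos 4: window 'da' -> MATCH
  Pos 5: window 'ab' -> no
  Pos 6: window 'bd' -> no
  Pos 7: window 'dd' -> no
  Pos 8: window 'dc' -> no
  Pos 9: window 'cc' -> no
  Pos 10: window 'cd' -> no
  Pos 11: window 'dc' -> no
  Pos 12: window 'cd' -> no
  Pos 13: window 'd' -> no
Total matches: 1

1


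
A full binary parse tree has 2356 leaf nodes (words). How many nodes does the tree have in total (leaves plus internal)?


Leaf nodes (terminals): 2356
Internal nodes = n - 1 = 2356 - 1 = 2355
Total = leaves + internal = 2356 + 2355 = 4711

4711


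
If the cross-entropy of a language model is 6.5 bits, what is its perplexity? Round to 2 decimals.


Perplexity formula: PP = 2^H
H = 6.5
PP = 2^6.5
Decompose: 2^6.5 = 2^6 * 2^0.5 = 2^6 * sqrt(2)
2^6 = 64, sqrt(2) ~ 1.4142136
PP ~ 64 * 1.4142136 = 90.5096704
Rounded to 2 decimals: 90.51

90.51
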